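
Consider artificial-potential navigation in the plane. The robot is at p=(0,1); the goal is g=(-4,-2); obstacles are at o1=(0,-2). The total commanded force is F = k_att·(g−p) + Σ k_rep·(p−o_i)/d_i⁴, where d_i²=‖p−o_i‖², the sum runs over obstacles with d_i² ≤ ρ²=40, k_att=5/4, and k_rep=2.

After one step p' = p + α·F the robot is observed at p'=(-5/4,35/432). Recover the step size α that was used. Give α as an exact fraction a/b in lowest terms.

F_att = 5/4·(g−p) = 5/4·(-4,-3) = (-5.0000,-3.7500)
o1: d²=9 ≤ ρ²=40; F_rep = 2·(0,3)/9² = (0.0000,0.0741)
F = F_att + ΣF_rep = (-5.0000,-3.6759)
Δp = p'−p = (-1.2500,-0.9190); α = Δx/Fx = (-5/4) / (-5) = 1/4
check: Δy/Fy = (-397/432) / (-397/108) = 1/4 ✓

α = 1/4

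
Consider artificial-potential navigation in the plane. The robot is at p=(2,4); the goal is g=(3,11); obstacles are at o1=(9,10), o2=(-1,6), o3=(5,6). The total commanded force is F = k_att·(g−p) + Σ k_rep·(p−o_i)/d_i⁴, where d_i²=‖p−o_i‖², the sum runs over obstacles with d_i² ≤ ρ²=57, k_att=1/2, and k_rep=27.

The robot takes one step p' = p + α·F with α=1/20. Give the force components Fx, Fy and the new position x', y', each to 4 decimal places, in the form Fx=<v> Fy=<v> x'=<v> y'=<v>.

Fx=0.5000 Fy=2.8609 x'=2.0250 y'=4.1430

F_att = 1/2·(g−p) = 1/2·(1,7) = (0.5000,3.5000)
o1: d²=85 > ρ²=57 → inactive
o2: d²=13 ≤ ρ²=57; F_rep = 27·(3,-2)/13² = (0.4793,-0.3195)
o3: d²=13 ≤ ρ²=57; F_rep = 27·(-3,-2)/13² = (-0.4793,-0.3195)
F = F_att + ΣF_rep = (0.5000,2.8609)
p' = p + 1/20·F = (2.0250,4.1430)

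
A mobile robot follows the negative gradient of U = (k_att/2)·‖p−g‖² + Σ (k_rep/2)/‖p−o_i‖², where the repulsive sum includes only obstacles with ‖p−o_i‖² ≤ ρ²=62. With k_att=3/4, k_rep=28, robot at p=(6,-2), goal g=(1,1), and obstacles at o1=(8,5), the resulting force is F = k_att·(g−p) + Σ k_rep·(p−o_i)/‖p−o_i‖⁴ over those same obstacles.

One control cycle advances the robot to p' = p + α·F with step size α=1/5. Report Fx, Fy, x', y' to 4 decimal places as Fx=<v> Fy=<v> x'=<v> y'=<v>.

Fx=-3.7699 Fy=2.1802 x'=5.2460 y'=-1.5640

F_att = 3/4·(g−p) = 3/4·(-5,3) = (-3.7500,2.2500)
o1: d²=53 ≤ ρ²=62; F_rep = 28·(-2,-7)/53² = (-0.0199,-0.0698)
F = F_att + ΣF_rep = (-3.7699,2.1802)
p' = p + 1/5·F = (5.2460,-1.5640)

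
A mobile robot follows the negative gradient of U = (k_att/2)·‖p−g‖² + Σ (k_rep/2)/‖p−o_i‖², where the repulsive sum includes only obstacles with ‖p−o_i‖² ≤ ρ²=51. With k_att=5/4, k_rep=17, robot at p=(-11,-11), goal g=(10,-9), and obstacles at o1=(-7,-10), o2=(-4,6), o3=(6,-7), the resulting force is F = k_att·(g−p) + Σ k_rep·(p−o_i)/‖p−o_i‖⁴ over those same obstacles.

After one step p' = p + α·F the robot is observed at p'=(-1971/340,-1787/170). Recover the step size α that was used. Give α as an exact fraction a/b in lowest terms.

α = 1/5

F_att = 5/4·(g−p) = 5/4·(21,2) = (26.2500,2.5000)
o1: d²=17 ≤ ρ²=51; F_rep = 17·(-4,-1)/17² = (-0.2353,-0.0588)
o2: d²=338 > ρ²=51 → inactive
o3: d²=305 > ρ²=51 → inactive
F = F_att + ΣF_rep = (26.0147,2.4412)
Δp = p'−p = (5.2029,0.4882); α = Δx/Fx = (1769/340) / (1769/68) = 1/5
check: Δy/Fy = (83/170) / (83/34) = 1/5 ✓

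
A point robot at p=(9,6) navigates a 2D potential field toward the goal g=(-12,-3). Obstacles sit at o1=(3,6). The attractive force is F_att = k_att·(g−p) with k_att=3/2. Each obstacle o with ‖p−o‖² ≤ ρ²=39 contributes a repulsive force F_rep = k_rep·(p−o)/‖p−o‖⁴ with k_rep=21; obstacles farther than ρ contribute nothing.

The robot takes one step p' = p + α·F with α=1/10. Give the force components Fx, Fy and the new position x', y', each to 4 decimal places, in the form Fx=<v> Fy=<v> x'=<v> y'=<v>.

Fx=-31.4028 Fy=-13.5000 x'=5.8597 y'=4.6500

F_att = 3/2·(g−p) = 3/2·(-21,-9) = (-31.5000,-13.5000)
o1: d²=36 ≤ ρ²=39; F_rep = 21·(6,0)/36² = (0.0972,0.0000)
F = F_att + ΣF_rep = (-31.4028,-13.5000)
p' = p + 1/10·F = (5.8597,4.6500)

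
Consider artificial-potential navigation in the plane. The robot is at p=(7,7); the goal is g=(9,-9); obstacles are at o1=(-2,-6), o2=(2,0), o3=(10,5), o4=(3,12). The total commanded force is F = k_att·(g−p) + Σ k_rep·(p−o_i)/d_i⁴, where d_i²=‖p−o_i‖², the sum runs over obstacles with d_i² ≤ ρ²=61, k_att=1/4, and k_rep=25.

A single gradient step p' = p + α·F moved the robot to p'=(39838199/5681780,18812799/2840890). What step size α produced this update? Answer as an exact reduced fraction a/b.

α = 1/10

F_att = 1/4·(g−p) = 1/4·(2,-16) = (0.5000,-4.0000)
o1: d²=250 > ρ²=61 → inactive
o2: d²=74 > ρ²=61 → inactive
o3: d²=13 ≤ ρ²=61; F_rep = 25·(-3,2)/13² = (-0.4438,0.2959)
o4: d²=41 ≤ ρ²=61; F_rep = 25·(4,-5)/41² = (0.0595,-0.0744)
F = F_att + ΣF_rep = (0.1157,-3.7785)
Δp = p'−p = (0.0116,-0.3779); α = Δx/Fx = (65739/5681780) / (65739/568178) = 1/10
check: Δy/Fy = (-1073431/2840890) / (-1073431/284089) = 1/10 ✓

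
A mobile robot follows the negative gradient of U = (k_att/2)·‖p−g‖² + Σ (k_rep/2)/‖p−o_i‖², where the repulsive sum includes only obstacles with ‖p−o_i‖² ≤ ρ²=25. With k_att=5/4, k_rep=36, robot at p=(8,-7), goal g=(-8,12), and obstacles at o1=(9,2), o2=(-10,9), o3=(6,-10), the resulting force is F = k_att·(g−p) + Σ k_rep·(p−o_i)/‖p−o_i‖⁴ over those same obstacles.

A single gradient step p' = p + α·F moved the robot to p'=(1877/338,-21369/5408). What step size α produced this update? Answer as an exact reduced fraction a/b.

α = 1/8

F_att = 5/4·(g−p) = 5/4·(-16,19) = (-20.0000,23.7500)
o1: d²=82 > ρ²=25 → inactive
o2: d²=580 > ρ²=25 → inactive
o3: d²=13 ≤ ρ²=25; F_rep = 36·(2,3)/13² = (0.4260,0.6391)
F = F_att + ΣF_rep = (-19.5740,24.3891)
Δp = p'−p = (-2.4467,3.0486); α = Δx/Fx = (-827/338) / (-3308/169) = 1/8
check: Δy/Fy = (16487/5408) / (16487/676) = 1/8 ✓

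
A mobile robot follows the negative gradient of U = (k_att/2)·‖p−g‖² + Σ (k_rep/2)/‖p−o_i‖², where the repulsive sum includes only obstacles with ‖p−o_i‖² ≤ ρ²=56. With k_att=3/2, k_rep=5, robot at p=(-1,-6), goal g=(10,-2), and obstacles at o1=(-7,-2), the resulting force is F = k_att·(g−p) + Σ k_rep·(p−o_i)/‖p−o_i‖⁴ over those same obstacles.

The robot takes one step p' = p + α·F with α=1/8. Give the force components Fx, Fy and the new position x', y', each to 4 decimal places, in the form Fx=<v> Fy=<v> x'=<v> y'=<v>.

Fx=16.5111 Fy=5.9926 x'=1.0639 y'=-5.2509

F_att = 3/2·(g−p) = 3/2·(11,4) = (16.5000,6.0000)
o1: d²=52 ≤ ρ²=56; F_rep = 5·(6,-4)/52² = (0.0111,-0.0074)
F = F_att + ΣF_rep = (16.5111,5.9926)
p' = p + 1/8·F = (1.0639,-5.2509)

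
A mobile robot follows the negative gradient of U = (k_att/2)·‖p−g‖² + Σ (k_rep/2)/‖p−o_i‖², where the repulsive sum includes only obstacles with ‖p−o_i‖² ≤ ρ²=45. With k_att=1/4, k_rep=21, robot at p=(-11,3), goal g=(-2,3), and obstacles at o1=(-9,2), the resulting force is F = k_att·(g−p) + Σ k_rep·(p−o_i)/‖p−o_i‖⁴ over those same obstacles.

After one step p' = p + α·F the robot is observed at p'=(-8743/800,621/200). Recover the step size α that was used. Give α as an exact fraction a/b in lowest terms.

α = 1/8

F_att = 1/4·(g−p) = 1/4·(9,0) = (2.2500,0.0000)
o1: d²=5 ≤ ρ²=45; F_rep = 21·(-2,1)/5² = (-1.6800,0.8400)
F = F_att + ΣF_rep = (0.5700,0.8400)
Δp = p'−p = (0.0712,0.1050); α = Δx/Fx = (57/800) / (57/100) = 1/8
check: Δy/Fy = (21/200) / (21/25) = 1/8 ✓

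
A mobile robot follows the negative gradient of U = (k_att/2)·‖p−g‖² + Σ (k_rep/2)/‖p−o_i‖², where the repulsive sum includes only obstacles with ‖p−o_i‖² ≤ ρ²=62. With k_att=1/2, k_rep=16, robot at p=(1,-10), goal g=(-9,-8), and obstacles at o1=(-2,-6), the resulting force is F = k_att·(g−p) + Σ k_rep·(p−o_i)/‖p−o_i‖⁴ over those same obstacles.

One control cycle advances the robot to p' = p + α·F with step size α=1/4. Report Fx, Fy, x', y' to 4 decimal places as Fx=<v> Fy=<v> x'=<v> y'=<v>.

Fx=-4.9232 Fy=0.8976 x'=-0.2308 y'=-9.7756

F_att = 1/2·(g−p) = 1/2·(-10,2) = (-5.0000,1.0000)
o1: d²=25 ≤ ρ²=62; F_rep = 16·(3,-4)/25² = (0.0768,-0.1024)
F = F_att + ΣF_rep = (-4.9232,0.8976)
p' = p + 1/4·F = (-0.2308,-9.7756)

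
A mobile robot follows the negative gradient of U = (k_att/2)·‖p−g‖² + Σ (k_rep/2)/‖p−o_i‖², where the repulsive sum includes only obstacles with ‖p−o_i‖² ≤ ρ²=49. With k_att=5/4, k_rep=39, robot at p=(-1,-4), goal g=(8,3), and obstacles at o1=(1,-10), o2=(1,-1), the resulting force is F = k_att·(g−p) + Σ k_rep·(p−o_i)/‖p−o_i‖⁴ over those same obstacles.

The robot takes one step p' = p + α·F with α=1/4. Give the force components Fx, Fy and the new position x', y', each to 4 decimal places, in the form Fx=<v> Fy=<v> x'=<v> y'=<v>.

F_att = 5/4·(g−p) = 5/4·(9,7) = (11.2500,8.7500)
o1: d²=40 ≤ ρ²=49; F_rep = 39·(-2,6)/40² = (-0.0488,0.1462)
o2: d²=13 ≤ ρ²=49; F_rep = 39·(-2,-3)/13² = (-0.4615,-0.6923)
F = F_att + ΣF_rep = (10.7397,8.2039)
p' = p + 1/4·F = (1.6849,-1.9490)

Fx=10.7397 Fy=8.2039 x'=1.6849 y'=-1.9490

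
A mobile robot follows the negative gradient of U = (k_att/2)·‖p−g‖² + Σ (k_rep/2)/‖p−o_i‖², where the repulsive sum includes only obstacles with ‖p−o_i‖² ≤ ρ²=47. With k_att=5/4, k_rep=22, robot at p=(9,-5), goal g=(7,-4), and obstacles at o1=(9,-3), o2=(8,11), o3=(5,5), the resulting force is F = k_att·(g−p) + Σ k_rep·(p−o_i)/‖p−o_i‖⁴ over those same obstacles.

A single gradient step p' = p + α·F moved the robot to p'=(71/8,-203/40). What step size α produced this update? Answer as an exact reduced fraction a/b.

F_att = 5/4·(g−p) = 5/4·(-2,1) = (-2.5000,1.2500)
o1: d²=4 ≤ ρ²=47; F_rep = 22·(0,-2)/4² = (0.0000,-2.7500)
o2: d²=257 > ρ²=47 → inactive
o3: d²=116 > ρ²=47 → inactive
F = F_att + ΣF_rep = (-2.5000,-1.5000)
Δp = p'−p = (-0.1250,-0.0750); α = Δx/Fx = (-1/8) / (-5/2) = 1/20
check: Δy/Fy = (-3/40) / (-3/2) = 1/20 ✓

α = 1/20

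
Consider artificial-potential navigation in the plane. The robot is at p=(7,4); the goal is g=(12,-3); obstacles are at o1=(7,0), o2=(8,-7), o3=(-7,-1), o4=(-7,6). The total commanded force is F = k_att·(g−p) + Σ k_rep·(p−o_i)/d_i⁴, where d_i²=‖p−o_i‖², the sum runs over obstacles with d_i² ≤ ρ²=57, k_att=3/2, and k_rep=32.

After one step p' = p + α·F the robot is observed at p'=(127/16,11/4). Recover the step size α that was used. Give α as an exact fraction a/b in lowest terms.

F_att = 3/2·(g−p) = 3/2·(5,-7) = (7.5000,-10.5000)
o1: d²=16 ≤ ρ²=57; F_rep = 32·(0,4)/16² = (0.0000,0.5000)
o2: d²=122 > ρ²=57 → inactive
o3: d²=221 > ρ²=57 → inactive
o4: d²=200 > ρ²=57 → inactive
F = F_att + ΣF_rep = (7.5000,-10.0000)
Δp = p'−p = (0.9375,-1.2500); α = Δx/Fx = (15/16) / (15/2) = 1/8
check: Δy/Fy = (-5/4) / (-10) = 1/8 ✓

α = 1/8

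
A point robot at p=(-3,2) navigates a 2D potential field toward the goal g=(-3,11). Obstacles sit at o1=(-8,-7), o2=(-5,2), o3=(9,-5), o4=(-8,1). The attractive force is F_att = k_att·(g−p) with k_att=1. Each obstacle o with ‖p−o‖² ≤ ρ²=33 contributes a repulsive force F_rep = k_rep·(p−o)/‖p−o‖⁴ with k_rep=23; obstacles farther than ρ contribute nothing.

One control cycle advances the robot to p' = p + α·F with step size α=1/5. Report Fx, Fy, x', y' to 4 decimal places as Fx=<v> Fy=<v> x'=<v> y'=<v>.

F_att = 1·(g−p) = 1·(0,9) = (0.0000,9.0000)
o1: d²=106 > ρ²=33 → inactive
o2: d²=4 ≤ ρ²=33; F_rep = 23·(2,0)/4² = (2.8750,0.0000)
o3: d²=193 > ρ²=33 → inactive
o4: d²=26 ≤ ρ²=33; F_rep = 23·(5,1)/26² = (0.1701,0.0340)
F = F_att + ΣF_rep = (3.0451,9.0340)
p' = p + 1/5·F = (-2.3910,3.8068)

Fx=3.0451 Fy=9.0340 x'=-2.3910 y'=3.8068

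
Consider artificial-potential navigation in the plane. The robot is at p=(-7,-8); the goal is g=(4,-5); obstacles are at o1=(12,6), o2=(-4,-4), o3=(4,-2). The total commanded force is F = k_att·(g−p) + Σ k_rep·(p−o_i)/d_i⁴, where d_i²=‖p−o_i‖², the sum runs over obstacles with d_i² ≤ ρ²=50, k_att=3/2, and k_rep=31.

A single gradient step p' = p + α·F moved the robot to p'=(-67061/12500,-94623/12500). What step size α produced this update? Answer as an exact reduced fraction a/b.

α = 1/10

F_att = 3/2·(g−p) = 3/2·(11,3) = (16.5000,4.5000)
o1: d²=557 > ρ²=50 → inactive
o2: d²=25 ≤ ρ²=50; F_rep = 31·(-3,-4)/25² = (-0.1488,-0.1984)
o3: d²=157 > ρ²=50 → inactive
F = F_att + ΣF_rep = (16.3512,4.3016)
Δp = p'−p = (1.6351,0.4302); α = Δx/Fx = (20439/12500) / (20439/1250) = 1/10
check: Δy/Fy = (5377/12500) / (5377/1250) = 1/10 ✓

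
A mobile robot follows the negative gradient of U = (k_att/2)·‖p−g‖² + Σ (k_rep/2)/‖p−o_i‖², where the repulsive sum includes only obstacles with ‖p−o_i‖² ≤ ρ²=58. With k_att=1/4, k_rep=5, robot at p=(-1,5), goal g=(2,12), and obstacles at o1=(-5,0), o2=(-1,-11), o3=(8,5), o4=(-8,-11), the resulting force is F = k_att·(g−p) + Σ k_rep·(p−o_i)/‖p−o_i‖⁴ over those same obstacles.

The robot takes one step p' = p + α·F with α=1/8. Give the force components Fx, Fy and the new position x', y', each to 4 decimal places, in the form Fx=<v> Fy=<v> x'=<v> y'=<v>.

Fx=0.7619 Fy=1.7649 x'=-0.9048 y'=5.2206

F_att = 1/4·(g−p) = 1/4·(3,7) = (0.7500,1.7500)
o1: d²=41 ≤ ρ²=58; F_rep = 5·(4,5)/41² = (0.0119,0.0149)
o2: d²=256 > ρ²=58 → inactive
o3: d²=81 > ρ²=58 → inactive
o4: d²=305 > ρ²=58 → inactive
F = F_att + ΣF_rep = (0.7619,1.7649)
p' = p + 1/8·F = (-0.9048,5.2206)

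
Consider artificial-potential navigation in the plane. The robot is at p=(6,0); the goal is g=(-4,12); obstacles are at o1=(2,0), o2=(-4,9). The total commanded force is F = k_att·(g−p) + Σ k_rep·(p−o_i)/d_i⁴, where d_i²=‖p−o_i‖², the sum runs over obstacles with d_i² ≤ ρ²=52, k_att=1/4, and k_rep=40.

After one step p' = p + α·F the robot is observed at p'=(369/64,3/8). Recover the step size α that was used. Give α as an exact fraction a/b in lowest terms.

F_att = 1/4·(g−p) = 1/4·(-10,12) = (-2.5000,3.0000)
o1: d²=16 ≤ ρ²=52; F_rep = 40·(4,0)/16² = (0.6250,0.0000)
o2: d²=181 > ρ²=52 → inactive
F = F_att + ΣF_rep = (-1.8750,3.0000)
Δp = p'−p = (-0.2344,0.3750); α = Δx/Fx = (-15/64) / (-15/8) = 1/8
check: Δy/Fy = (3/8) / (3) = 1/8 ✓

α = 1/8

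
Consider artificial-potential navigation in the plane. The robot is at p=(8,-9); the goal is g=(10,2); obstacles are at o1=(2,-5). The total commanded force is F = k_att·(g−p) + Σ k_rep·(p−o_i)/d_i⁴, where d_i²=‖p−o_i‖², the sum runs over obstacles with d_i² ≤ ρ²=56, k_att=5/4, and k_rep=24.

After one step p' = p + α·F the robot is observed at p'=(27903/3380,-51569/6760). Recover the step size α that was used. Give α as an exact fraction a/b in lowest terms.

α = 1/10

F_att = 5/4·(g−p) = 5/4·(2,11) = (2.5000,13.7500)
o1: d²=52 ≤ ρ²=56; F_rep = 24·(6,-4)/52² = (0.0533,-0.0355)
F = F_att + ΣF_rep = (2.5533,13.7145)
Δp = p'−p = (0.2553,1.3714); α = Δx/Fx = (863/3380) / (863/338) = 1/10
check: Δy/Fy = (9271/6760) / (9271/676) = 1/10 ✓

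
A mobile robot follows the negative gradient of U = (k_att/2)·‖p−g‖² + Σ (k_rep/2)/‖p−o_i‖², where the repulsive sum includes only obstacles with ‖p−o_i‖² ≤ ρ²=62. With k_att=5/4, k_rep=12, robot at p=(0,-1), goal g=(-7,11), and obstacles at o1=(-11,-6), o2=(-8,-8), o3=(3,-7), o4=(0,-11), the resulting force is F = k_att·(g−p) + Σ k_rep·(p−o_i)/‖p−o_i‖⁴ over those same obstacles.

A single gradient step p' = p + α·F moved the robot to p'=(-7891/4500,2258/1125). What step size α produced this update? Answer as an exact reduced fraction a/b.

F_att = 5/4·(g−p) = 5/4·(-7,12) = (-8.7500,15.0000)
o1: d²=146 > ρ²=62 → inactive
o2: d²=113 > ρ²=62 → inactive
o3: d²=45 ≤ ρ²=62; F_rep = 12·(-3,6)/45² = (-0.0178,0.0356)
o4: d²=100 > ρ²=62 → inactive
F = F_att + ΣF_rep = (-8.7678,15.0356)
Δp = p'−p = (-1.7536,3.0071); α = Δx/Fx = (-7891/4500) / (-7891/900) = 1/5
check: Δy/Fy = (3383/1125) / (3383/225) = 1/5 ✓

α = 1/5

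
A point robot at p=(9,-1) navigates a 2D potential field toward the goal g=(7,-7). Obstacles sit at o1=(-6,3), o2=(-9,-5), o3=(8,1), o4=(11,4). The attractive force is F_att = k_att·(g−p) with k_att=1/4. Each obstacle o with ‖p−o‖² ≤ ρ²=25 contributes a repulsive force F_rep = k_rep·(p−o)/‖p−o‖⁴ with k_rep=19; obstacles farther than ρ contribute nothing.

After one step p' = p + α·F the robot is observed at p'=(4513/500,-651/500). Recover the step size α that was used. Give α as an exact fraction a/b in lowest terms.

α = 1/10

F_att = 1/4·(g−p) = 1/4·(-2,-6) = (-0.5000,-1.5000)
o1: d²=241 > ρ²=25 → inactive
o2: d²=340 > ρ²=25 → inactive
o3: d²=5 ≤ ρ²=25; F_rep = 19·(1,-2)/5² = (0.7600,-1.5200)
o4: d²=29 > ρ²=25 → inactive
F = F_att + ΣF_rep = (0.2600,-3.0200)
Δp = p'−p = (0.0260,-0.3020); α = Δx/Fx = (13/500) / (13/50) = 1/10
check: Δy/Fy = (-151/500) / (-151/50) = 1/10 ✓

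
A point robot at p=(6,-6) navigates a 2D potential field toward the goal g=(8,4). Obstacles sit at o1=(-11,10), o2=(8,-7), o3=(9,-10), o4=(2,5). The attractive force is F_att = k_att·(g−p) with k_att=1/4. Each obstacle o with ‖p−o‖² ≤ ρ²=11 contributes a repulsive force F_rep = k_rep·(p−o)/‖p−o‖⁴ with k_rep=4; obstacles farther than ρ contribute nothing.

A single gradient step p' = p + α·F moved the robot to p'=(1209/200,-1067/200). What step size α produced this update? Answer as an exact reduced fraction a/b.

F_att = 1/4·(g−p) = 1/4·(2,10) = (0.5000,2.5000)
o1: d²=545 > ρ²=11 → inactive
o2: d²=5 ≤ ρ²=11; F_rep = 4·(-2,1)/5² = (-0.3200,0.1600)
o3: d²=25 > ρ²=11 → inactive
o4: d²=137 > ρ²=11 → inactive
F = F_att + ΣF_rep = (0.1800,2.6600)
Δp = p'−p = (0.0450,0.6650); α = Δx/Fx = (9/200) / (9/50) = 1/4
check: Δy/Fy = (133/200) / (133/50) = 1/4 ✓

α = 1/4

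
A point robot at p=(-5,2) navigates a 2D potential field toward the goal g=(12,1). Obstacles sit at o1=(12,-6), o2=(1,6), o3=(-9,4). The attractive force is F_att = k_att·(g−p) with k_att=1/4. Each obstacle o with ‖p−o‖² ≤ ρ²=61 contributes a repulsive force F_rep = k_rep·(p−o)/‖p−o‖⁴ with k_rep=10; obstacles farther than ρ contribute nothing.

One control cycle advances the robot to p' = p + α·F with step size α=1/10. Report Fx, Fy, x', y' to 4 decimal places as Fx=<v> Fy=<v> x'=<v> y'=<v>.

Fx=4.3278 Fy=-0.3148 x'=-4.5672 y'=1.9685

F_att = 1/4·(g−p) = 1/4·(17,-1) = (4.2500,-0.2500)
o1: d²=353 > ρ²=61 → inactive
o2: d²=52 ≤ ρ²=61; F_rep = 10·(-6,-4)/52² = (-0.0222,-0.0148)
o3: d²=20 ≤ ρ²=61; F_rep = 10·(4,-2)/20² = (0.1000,-0.0500)
F = F_att + ΣF_rep = (4.3278,-0.3148)
p' = p + 1/10·F = (-4.5672,1.9685)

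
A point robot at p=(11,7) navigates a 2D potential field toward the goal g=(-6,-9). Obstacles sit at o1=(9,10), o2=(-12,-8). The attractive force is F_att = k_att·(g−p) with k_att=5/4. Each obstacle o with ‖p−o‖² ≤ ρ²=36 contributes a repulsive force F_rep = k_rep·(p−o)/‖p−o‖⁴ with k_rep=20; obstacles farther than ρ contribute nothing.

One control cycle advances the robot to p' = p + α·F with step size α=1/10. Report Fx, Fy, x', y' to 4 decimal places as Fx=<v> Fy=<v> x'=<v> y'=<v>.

Fx=-21.0133 Fy=-20.3550 x'=8.8987 y'=4.9645

F_att = 5/4·(g−p) = 5/4·(-17,-16) = (-21.2500,-20.0000)
o1: d²=13 ≤ ρ²=36; F_rep = 20·(2,-3)/13² = (0.2367,-0.3550)
o2: d²=754 > ρ²=36 → inactive
F = F_att + ΣF_rep = (-21.0133,-20.3550)
p' = p + 1/10·F = (8.8987,4.9645)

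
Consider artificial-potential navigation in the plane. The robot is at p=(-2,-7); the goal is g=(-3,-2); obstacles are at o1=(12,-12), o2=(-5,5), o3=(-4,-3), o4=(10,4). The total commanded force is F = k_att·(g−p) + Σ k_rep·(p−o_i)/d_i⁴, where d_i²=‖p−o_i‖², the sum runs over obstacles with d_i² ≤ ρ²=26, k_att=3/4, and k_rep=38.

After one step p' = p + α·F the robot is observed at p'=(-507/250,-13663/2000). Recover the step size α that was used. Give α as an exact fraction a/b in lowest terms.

F_att = 3/4·(g−p) = 3/4·(-1,5) = (-0.7500,3.7500)
o1: d²=221 > ρ²=26 → inactive
o2: d²=153 > ρ²=26 → inactive
o3: d²=20 ≤ ρ²=26; F_rep = 38·(2,-4)/20² = (0.1900,-0.3800)
o4: d²=265 > ρ²=26 → inactive
F = F_att + ΣF_rep = (-0.5600,3.3700)
Δp = p'−p = (-0.0280,0.1685); α = Δx/Fx = (-7/250) / (-14/25) = 1/20
check: Δy/Fy = (337/2000) / (337/100) = 1/20 ✓

α = 1/20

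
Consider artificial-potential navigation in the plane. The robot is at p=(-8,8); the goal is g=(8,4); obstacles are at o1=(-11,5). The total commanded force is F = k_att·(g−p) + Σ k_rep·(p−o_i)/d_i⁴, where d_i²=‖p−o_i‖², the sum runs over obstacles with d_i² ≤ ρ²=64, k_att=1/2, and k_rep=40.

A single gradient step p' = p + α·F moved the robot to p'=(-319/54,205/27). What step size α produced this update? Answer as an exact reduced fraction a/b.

α = 1/4

F_att = 1/2·(g−p) = 1/2·(16,-4) = (8.0000,-2.0000)
o1: d²=18 ≤ ρ²=64; F_rep = 40·(3,3)/18² = (0.3704,0.3704)
F = F_att + ΣF_rep = (8.3704,-1.6296)
Δp = p'−p = (2.0926,-0.4074); α = Δx/Fx = (113/54) / (226/27) = 1/4
check: Δy/Fy = (-11/27) / (-44/27) = 1/4 ✓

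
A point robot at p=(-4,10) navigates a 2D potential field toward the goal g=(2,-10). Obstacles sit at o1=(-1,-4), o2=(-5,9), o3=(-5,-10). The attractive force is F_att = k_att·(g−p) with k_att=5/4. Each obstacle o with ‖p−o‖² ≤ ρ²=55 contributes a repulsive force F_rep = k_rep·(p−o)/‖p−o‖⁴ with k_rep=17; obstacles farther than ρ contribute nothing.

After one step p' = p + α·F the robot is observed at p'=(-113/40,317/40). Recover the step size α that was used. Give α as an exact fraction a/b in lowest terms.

F_att = 5/4·(g−p) = 5/4·(6,-20) = (7.5000,-25.0000)
o1: d²=205 > ρ²=55 → inactive
o2: d²=2 ≤ ρ²=55; F_rep = 17·(1,1)/2² = (4.2500,4.2500)
o3: d²=401 > ρ²=55 → inactive
F = F_att + ΣF_rep = (11.7500,-20.7500)
Δp = p'−p = (1.1750,-2.0750); α = Δx/Fx = (47/40) / (47/4) = 1/10
check: Δy/Fy = (-83/40) / (-83/4) = 1/10 ✓

α = 1/10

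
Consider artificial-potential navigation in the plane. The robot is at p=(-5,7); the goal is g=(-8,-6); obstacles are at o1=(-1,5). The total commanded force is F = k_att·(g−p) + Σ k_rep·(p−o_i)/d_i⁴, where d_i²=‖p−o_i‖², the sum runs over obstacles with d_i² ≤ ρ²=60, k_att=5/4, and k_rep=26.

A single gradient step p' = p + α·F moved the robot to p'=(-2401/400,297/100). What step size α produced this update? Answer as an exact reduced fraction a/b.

α = 1/4

F_att = 5/4·(g−p) = 5/4·(-3,-13) = (-3.7500,-16.2500)
o1: d²=20 ≤ ρ²=60; F_rep = 26·(-4,2)/20² = (-0.2600,0.1300)
F = F_att + ΣF_rep = (-4.0100,-16.1200)
Δp = p'−p = (-1.0025,-4.0300); α = Δx/Fx = (-401/400) / (-401/100) = 1/4
check: Δy/Fy = (-403/100) / (-403/25) = 1/4 ✓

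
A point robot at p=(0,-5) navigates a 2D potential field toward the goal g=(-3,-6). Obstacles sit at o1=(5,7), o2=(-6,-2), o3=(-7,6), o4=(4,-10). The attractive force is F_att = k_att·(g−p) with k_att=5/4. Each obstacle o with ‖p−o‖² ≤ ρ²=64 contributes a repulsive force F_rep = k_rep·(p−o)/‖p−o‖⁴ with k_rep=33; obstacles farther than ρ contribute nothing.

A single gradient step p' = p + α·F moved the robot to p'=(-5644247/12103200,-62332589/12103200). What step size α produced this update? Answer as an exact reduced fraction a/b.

α = 1/8

F_att = 5/4·(g−p) = 5/4·(-3,-1) = (-3.7500,-1.2500)
o1: d²=169 > ρ²=64 → inactive
o2: d²=45 ≤ ρ²=64; F_rep = 33·(6,-3)/45² = (0.0978,-0.0489)
o3: d²=170 > ρ²=64 → inactive
o4: d²=41 ≤ ρ²=64; F_rep = 33·(-4,5)/41² = (-0.0785,0.0982)
F = F_att + ΣF_rep = (-3.7307,-1.2007)
Δp = p'−p = (-0.4663,-0.1501); α = Δx/Fx = (-5644247/12103200) / (-5644247/1512900) = 1/8
check: Δy/Fy = (-1816589/12103200) / (-1816589/1512900) = 1/8 ✓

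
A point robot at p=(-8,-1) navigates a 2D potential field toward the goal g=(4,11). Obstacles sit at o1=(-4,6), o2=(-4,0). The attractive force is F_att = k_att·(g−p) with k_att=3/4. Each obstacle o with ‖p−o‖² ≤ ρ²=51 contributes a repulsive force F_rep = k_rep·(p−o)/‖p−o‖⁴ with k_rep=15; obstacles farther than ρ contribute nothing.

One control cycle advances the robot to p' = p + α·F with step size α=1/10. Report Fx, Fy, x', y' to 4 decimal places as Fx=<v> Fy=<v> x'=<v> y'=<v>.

Fx=8.7924 Fy=8.9481 x'=-7.1208 y'=-0.1052

F_att = 3/4·(g−p) = 3/4·(12,12) = (9.0000,9.0000)
o1: d²=65 > ρ²=51 → inactive
o2: d²=17 ≤ ρ²=51; F_rep = 15·(-4,-1)/17² = (-0.2076,-0.0519)
F = F_att + ΣF_rep = (8.7924,8.9481)
p' = p + 1/10·F = (-7.1208,-0.1052)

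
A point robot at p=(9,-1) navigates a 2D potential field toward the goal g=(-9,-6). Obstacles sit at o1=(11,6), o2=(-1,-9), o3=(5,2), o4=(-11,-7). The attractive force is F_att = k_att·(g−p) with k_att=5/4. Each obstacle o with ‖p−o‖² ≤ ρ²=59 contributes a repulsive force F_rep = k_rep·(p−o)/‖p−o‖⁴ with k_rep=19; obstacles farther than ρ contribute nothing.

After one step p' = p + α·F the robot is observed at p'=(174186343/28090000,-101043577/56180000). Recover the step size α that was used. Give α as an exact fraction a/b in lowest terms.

F_att = 5/4·(g−p) = 5/4·(-18,-5) = (-22.5000,-6.2500)
o1: d²=53 ≤ ρ²=59; F_rep = 19·(-2,-7)/53² = (-0.0135,-0.0473)
o2: d²=164 > ρ²=59 → inactive
o3: d²=25 ≤ ρ²=59; F_rep = 19·(4,-3)/25² = (0.1216,-0.0912)
o4: d²=436 > ρ²=59 → inactive
F = F_att + ΣF_rep = (-22.3919,-6.3885)
Δp = p'−p = (-2.7990,-0.7986); α = Δx/Fx = (-78623657/28090000) / (-78623657/3511250) = 1/8
check: Δy/Fy = (-44863577/56180000) / (-44863577/7022500) = 1/8 ✓

α = 1/8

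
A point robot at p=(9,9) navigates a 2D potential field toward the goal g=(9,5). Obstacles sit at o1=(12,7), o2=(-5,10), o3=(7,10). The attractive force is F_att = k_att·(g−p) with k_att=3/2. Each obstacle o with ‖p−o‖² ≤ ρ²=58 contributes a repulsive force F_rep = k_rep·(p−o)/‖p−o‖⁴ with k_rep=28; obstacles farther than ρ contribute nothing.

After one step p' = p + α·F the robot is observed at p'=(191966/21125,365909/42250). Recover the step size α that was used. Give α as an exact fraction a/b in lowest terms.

α = 1/20

F_att = 3/2·(g−p) = 3/2·(0,-4) = (0.0000,-6.0000)
o1: d²=13 ≤ ρ²=58; F_rep = 28·(-3,2)/13² = (-0.4970,0.3314)
o2: d²=197 > ρ²=58 → inactive
o3: d²=5 ≤ ρ²=58; F_rep = 28·(2,-1)/5² = (2.2400,-1.1200)
F = F_att + ΣF_rep = (1.7430,-6.7886)
Δp = p'−p = (0.0871,-0.3394); α = Δx/Fx = (1841/21125) / (7364/4225) = 1/20
check: Δy/Fy = (-14341/42250) / (-28682/4225) = 1/20 ✓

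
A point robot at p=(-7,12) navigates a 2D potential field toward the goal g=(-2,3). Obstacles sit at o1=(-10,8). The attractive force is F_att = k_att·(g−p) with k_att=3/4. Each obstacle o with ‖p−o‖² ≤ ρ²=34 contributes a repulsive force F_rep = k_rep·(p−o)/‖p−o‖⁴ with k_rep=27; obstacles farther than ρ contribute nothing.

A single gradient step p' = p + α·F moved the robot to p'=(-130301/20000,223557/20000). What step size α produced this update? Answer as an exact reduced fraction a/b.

α = 1/8

F_att = 3/4·(g−p) = 3/4·(5,-9) = (3.7500,-6.7500)
o1: d²=25 ≤ ρ²=34; F_rep = 27·(3,4)/25² = (0.1296,0.1728)
F = F_att + ΣF_rep = (3.8796,-6.5772)
Δp = p'−p = (0.4849,-0.8222); α = Δx/Fx = (9699/20000) / (9699/2500) = 1/8
check: Δy/Fy = (-16443/20000) / (-16443/2500) = 1/8 ✓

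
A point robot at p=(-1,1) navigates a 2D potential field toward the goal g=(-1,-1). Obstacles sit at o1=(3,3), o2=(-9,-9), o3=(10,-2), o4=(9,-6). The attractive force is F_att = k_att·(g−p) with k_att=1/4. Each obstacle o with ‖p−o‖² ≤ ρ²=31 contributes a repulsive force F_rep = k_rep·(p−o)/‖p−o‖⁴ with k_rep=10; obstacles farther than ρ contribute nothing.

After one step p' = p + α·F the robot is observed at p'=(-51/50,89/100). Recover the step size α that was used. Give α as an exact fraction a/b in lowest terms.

F_att = 1/4·(g−p) = 1/4·(0,-2) = (0.0000,-0.5000)
o1: d²=20 ≤ ρ²=31; F_rep = 10·(-4,-2)/20² = (-0.1000,-0.0500)
o2: d²=164 > ρ²=31 → inactive
o3: d²=130 > ρ²=31 → inactive
o4: d²=149 > ρ²=31 → inactive
F = F_att + ΣF_rep = (-0.1000,-0.5500)
Δp = p'−p = (-0.0200,-0.1100); α = Δx/Fx = (-1/50) / (-1/10) = 1/5
check: Δy/Fy = (-11/100) / (-11/20) = 1/5 ✓

α = 1/5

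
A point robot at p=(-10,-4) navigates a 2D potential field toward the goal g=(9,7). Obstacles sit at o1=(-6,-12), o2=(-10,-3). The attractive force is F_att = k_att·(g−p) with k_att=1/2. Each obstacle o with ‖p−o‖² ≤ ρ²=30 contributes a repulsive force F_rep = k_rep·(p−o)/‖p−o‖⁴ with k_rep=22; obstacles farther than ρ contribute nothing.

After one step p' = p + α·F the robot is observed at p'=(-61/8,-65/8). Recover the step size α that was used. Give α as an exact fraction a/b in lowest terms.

α = 1/4

F_att = 1/2·(g−p) = 1/2·(19,11) = (9.5000,5.5000)
o1: d²=80 > ρ²=30 → inactive
o2: d²=1 ≤ ρ²=30; F_rep = 22·(0,-1)/1² = (0.0000,-22.0000)
F = F_att + ΣF_rep = (9.5000,-16.5000)
Δp = p'−p = (2.3750,-4.1250); α = Δx/Fx = (19/8) / (19/2) = 1/4
check: Δy/Fy = (-33/8) / (-33/2) = 1/4 ✓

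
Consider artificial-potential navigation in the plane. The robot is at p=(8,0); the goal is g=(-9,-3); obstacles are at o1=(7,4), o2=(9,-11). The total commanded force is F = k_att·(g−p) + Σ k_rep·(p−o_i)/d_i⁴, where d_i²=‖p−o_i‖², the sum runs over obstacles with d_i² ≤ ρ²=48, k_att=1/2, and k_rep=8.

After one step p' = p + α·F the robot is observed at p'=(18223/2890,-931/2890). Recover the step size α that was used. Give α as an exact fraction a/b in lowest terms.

F_att = 1/2·(g−p) = 1/2·(-17,-3) = (-8.5000,-1.5000)
o1: d²=17 ≤ ρ²=48; F_rep = 8·(1,-4)/17² = (0.0277,-0.1107)
o2: d²=122 > ρ²=48 → inactive
F = F_att + ΣF_rep = (-8.4723,-1.6107)
Δp = p'−p = (-1.6945,-0.3221); α = Δx/Fx = (-4897/2890) / (-4897/578) = 1/5
check: Δy/Fy = (-931/2890) / (-931/578) = 1/5 ✓

α = 1/5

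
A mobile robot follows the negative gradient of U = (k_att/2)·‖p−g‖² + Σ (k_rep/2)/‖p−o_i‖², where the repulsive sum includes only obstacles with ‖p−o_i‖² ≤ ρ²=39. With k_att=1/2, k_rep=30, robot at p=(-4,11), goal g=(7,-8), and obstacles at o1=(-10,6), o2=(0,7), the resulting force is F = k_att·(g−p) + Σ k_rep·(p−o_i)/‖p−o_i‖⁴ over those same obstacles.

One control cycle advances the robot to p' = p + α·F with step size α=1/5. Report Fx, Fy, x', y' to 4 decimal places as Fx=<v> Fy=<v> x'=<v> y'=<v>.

F_att = 1/2·(g−p) = 1/2·(11,-19) = (5.5000,-9.5000)
o1: d²=61 > ρ²=39 → inactive
o2: d²=32 ≤ ρ²=39; F_rep = 30·(-4,4)/32² = (-0.1172,0.1172)
F = F_att + ΣF_rep = (5.3828,-9.3828)
p' = p + 1/5·F = (-2.9234,9.1234)

Fx=5.3828 Fy=-9.3828 x'=-2.9234 y'=9.1234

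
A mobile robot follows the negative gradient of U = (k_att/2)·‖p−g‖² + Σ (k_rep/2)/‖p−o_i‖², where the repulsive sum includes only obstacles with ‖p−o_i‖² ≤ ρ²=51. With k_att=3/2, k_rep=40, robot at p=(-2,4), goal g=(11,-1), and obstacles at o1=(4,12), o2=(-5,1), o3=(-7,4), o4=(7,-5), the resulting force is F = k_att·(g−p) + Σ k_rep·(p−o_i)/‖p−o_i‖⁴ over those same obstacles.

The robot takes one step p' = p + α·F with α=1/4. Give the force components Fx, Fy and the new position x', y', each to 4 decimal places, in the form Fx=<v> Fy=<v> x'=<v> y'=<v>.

F_att = 3/2·(g−p) = 3/2·(13,-5) = (19.5000,-7.5000)
o1: d²=100 > ρ²=51 → inactive
o2: d²=18 ≤ ρ²=51; F_rep = 40·(3,3)/18² = (0.3704,0.3704)
o3: d²=25 ≤ ρ²=51; F_rep = 40·(5,0)/25² = (0.3200,0.0000)
o4: d²=162 > ρ²=51 → inactive
F = F_att + ΣF_rep = (20.1904,-7.1296)
p' = p + 1/4·F = (3.0476,2.2176)

Fx=20.1904 Fy=-7.1296 x'=3.0476 y'=2.2176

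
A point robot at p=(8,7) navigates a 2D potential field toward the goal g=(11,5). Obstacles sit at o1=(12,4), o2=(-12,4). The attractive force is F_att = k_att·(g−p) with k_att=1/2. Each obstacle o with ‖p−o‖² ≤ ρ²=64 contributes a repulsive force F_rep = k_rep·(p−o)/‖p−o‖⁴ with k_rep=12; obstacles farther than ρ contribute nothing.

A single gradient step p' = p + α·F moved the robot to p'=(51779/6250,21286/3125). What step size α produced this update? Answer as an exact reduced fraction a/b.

α = 1/5

F_att = 1/2·(g−p) = 1/2·(3,-2) = (1.5000,-1.0000)
o1: d²=25 ≤ ρ²=64; F_rep = 12·(-4,3)/25² = (-0.0768,0.0576)
o2: d²=409 > ρ²=64 → inactive
F = F_att + ΣF_rep = (1.4232,-0.9424)
Δp = p'−p = (0.2846,-0.1885); α = Δx/Fx = (1779/6250) / (1779/1250) = 1/5
check: Δy/Fy = (-589/3125) / (-589/625) = 1/5 ✓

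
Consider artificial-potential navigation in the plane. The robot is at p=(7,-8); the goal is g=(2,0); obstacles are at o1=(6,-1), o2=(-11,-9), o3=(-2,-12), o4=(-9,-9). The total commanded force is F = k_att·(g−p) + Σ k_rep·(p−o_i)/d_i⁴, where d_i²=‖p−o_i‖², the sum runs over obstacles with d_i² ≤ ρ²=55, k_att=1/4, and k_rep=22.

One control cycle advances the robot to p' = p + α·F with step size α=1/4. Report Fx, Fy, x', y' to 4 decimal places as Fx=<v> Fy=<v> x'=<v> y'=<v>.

F_att = 1/4·(g−p) = 1/4·(-5,8) = (-1.2500,2.0000)
o1: d²=50 ≤ ρ²=55; F_rep = 22·(1,-7)/50² = (0.0088,-0.0616)
o2: d²=325 > ρ²=55 → inactive
o3: d²=97 > ρ²=55 → inactive
o4: d²=257 > ρ²=55 → inactive
F = F_att + ΣF_rep = (-1.2412,1.9384)
p' = p + 1/4·F = (6.6897,-7.5154)

Fx=-1.2412 Fy=1.9384 x'=6.6897 y'=-7.5154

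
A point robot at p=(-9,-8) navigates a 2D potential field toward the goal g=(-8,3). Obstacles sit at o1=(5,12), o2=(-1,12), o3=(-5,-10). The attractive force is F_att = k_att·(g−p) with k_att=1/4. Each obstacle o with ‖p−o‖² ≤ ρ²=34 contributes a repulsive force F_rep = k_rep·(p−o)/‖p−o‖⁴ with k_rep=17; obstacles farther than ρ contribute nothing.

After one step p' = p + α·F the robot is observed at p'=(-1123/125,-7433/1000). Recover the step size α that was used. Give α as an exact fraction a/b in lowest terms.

α = 1/5

F_att = 1/4·(g−p) = 1/4·(1,11) = (0.2500,2.7500)
o1: d²=596 > ρ²=34 → inactive
o2: d²=464 > ρ²=34 → inactive
o3: d²=20 ≤ ρ²=34; F_rep = 17·(-4,2)/20² = (-0.1700,0.0850)
F = F_att + ΣF_rep = (0.0800,2.8350)
Δp = p'−p = (0.0160,0.5670); α = Δx/Fx = (2/125) / (2/25) = 1/5
check: Δy/Fy = (567/1000) / (567/200) = 1/5 ✓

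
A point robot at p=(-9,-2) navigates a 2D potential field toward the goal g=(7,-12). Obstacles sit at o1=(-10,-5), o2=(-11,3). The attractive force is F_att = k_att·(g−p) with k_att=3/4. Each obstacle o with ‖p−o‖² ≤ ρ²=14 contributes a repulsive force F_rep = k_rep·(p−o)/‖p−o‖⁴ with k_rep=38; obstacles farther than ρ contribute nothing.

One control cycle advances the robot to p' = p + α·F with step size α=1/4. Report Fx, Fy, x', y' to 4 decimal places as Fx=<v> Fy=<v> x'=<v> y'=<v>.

F_att = 3/4·(g−p) = 3/4·(16,-10) = (12.0000,-7.5000)
o1: d²=10 ≤ ρ²=14; F_rep = 38·(1,3)/10² = (0.3800,1.1400)
o2: d²=29 > ρ²=14 → inactive
F = F_att + ΣF_rep = (12.3800,-6.3600)
p' = p + 1/4·F = (-5.9050,-3.5900)

Fx=12.3800 Fy=-6.3600 x'=-5.9050 y'=-3.5900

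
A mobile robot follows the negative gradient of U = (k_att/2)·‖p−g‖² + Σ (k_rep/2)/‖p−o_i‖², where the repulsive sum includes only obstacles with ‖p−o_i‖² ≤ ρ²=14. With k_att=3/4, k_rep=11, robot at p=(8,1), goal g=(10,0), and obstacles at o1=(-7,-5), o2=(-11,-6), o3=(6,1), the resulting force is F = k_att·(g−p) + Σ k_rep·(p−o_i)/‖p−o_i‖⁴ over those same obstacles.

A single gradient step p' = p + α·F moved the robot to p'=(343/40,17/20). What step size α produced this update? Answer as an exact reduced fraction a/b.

α = 1/5

F_att = 3/4·(g−p) = 3/4·(2,-1) = (1.5000,-0.7500)
o1: d²=261 > ρ²=14 → inactive
o2: d²=410 > ρ²=14 → inactive
o3: d²=4 ≤ ρ²=14; F_rep = 11·(2,0)/4² = (1.3750,0.0000)
F = F_att + ΣF_rep = (2.8750,-0.7500)
Δp = p'−p = (0.5750,-0.1500); α = Δx/Fx = (23/40) / (23/8) = 1/5
check: Δy/Fy = (-3/20) / (-3/4) = 1/5 ✓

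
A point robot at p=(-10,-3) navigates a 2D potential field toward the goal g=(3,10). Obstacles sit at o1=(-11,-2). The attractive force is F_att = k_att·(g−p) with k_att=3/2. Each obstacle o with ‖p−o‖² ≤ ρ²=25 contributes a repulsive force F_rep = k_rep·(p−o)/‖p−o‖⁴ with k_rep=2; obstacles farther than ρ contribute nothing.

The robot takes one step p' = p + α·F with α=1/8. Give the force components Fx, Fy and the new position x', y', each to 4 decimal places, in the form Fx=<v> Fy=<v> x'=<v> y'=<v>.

Fx=20.0000 Fy=19.0000 x'=-7.5000 y'=-0.6250

F_att = 3/2·(g−p) = 3/2·(13,13) = (19.5000,19.5000)
o1: d²=2 ≤ ρ²=25; F_rep = 2·(1,-1)/2² = (0.5000,-0.5000)
F = F_att + ΣF_rep = (20.0000,19.0000)
p' = p + 1/8·F = (-7.5000,-0.6250)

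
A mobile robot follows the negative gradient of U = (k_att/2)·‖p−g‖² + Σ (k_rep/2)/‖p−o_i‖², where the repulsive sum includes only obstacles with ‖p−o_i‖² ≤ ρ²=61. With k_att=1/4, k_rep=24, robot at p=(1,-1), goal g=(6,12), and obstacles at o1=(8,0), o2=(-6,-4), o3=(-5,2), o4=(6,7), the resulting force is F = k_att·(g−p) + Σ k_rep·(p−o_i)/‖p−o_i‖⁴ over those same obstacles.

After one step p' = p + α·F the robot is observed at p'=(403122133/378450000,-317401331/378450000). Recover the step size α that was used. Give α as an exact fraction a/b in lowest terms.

F_att = 1/4·(g−p) = 1/4·(5,13) = (1.2500,3.2500)
o1: d²=50 ≤ ρ²=61; F_rep = 24·(-7,-1)/50² = (-0.0672,-0.0096)
o2: d²=58 ≤ ρ²=61; F_rep = 24·(7,3)/58² = (0.0499,0.0214)
o3: d²=45 ≤ ρ²=61; F_rep = 24·(6,-3)/45² = (0.0711,-0.0356)
o4: d²=89 > ρ²=61 → inactive
F = F_att + ΣF_rep = (1.3039,3.2262)
Δp = p'−p = (0.0652,0.1613); α = Δx/Fx = (24672133/378450000) / (24672133/18922500) = 1/20
check: Δy/Fy = (61048669/378450000) / (61048669/18922500) = 1/20 ✓

α = 1/20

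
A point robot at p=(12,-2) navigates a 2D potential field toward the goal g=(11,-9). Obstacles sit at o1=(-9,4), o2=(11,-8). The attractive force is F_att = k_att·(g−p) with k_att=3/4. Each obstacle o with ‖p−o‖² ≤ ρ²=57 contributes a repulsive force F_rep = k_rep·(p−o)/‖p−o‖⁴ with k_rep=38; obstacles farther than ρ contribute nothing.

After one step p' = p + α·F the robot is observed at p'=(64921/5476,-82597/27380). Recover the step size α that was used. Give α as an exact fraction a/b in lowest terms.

α = 1/5

F_att = 3/4·(g−p) = 3/4·(-1,-7) = (-0.7500,-5.2500)
o1: d²=477 > ρ²=57 → inactive
o2: d²=37 ≤ ρ²=57; F_rep = 38·(1,6)/37² = (0.0278,0.1665)
F = F_att + ΣF_rep = (-0.7222,-5.0835)
Δp = p'−p = (-0.1444,-1.0167); α = Δx/Fx = (-791/5476) / (-3955/5476) = 1/5
check: Δy/Fy = (-27837/27380) / (-27837/5476) = 1/5 ✓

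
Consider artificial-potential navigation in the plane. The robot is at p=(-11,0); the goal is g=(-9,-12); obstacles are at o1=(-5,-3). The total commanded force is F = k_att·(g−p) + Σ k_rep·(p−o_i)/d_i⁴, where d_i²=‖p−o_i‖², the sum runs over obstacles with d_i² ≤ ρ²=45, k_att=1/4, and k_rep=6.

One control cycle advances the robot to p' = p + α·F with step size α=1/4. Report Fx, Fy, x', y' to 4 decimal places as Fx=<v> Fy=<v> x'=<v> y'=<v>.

Fx=0.4822 Fy=-2.9911 x'=-10.8794 y'=-0.7478

F_att = 1/4·(g−p) = 1/4·(2,-12) = (0.5000,-3.0000)
o1: d²=45 ≤ ρ²=45; F_rep = 6·(-6,3)/45² = (-0.0178,0.0089)
F = F_att + ΣF_rep = (0.4822,-2.9911)
p' = p + 1/4·F = (-10.8794,-0.7478)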